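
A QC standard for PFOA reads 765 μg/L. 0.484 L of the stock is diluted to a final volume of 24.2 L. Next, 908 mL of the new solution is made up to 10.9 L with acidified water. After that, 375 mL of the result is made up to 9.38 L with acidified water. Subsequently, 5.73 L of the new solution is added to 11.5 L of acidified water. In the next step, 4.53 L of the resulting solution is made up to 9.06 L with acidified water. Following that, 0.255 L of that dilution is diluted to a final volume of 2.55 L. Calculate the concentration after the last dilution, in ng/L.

0.847 ng/L

Overall dilution factor = 50 × 12.00 × 25.01 × 3.007 × 2 × 10 = 9.03 × 10⁵.
765 μg/L / 9.03 × 10⁵ = 8.47 × 10⁻⁴ μg/L = 0.847 ng/L.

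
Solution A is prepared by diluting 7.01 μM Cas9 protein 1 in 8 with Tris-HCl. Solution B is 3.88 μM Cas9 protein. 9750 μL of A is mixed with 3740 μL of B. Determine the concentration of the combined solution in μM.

1.71 μM

C_A = 7.01 μM / 8 = 0.876 μM.
C_mix = (C_A·V_A + C_B·V_B)/(V_A + V_B) = (0.876×9750 + 3.88×3740) / 13490 = 1.71 μM.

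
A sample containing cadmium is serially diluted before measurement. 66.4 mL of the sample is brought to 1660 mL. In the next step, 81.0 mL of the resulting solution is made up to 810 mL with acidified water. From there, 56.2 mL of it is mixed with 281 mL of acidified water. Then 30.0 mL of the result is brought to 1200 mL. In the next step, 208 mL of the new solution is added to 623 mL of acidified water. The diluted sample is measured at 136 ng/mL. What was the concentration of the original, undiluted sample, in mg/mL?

Overall dilution factor = 25 × 10 × 6 × 40 × 3.995 = 2.40 × 10⁵.
Original = 136 ng/mL × 2.40 × 10⁵ = 3.26 × 10⁷ ng/mL = 32.6 mg/mL.

32.6 mg/mL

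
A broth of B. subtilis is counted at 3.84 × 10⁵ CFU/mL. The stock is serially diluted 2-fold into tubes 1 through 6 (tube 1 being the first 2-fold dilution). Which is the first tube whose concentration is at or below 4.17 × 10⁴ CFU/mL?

tube 4

Tube n has concentration 3.84 × 10⁵ CFU/mL / 2ⁿ.
Need 2ⁿ ≥ 3.84 × 10⁵ CFU/mL / 4.17 × 10⁴ CFU/mL = 9.21, so n ≥ 3.20.
First such tube: n = 4.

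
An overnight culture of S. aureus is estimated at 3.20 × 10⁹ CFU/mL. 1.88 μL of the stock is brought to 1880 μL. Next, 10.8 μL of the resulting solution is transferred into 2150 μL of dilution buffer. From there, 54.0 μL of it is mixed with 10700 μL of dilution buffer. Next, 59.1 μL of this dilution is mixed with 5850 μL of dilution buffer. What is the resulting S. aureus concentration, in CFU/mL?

Overall dilution factor = 1000 × 200.1 × 199.1 × 99.98 = 3.98 × 10⁹.
3.20 × 10⁹ CFU/mL / 3.98 × 10⁹ = 0.803 CFU/mL.

0.803 CFU/mL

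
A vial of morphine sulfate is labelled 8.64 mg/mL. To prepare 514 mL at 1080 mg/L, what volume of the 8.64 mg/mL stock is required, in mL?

64.2 mL

1080 mg/L = 1.08 mg/mL.
V₁ = C₂V₂/C₁ = 1.08 × 514 / 8.64 = 64.2 mL.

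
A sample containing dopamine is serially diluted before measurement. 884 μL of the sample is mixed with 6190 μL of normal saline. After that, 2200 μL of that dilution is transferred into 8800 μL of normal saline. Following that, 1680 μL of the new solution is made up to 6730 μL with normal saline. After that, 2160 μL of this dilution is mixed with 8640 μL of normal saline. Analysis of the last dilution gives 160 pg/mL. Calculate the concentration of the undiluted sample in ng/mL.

128 ng/mL

Overall dilution factor = 8.002 × 5 × 4.006 × 5 = 801.
Original = 160 pg/mL × 801 = 1.28 × 10⁵ pg/mL = 128 ng/mL.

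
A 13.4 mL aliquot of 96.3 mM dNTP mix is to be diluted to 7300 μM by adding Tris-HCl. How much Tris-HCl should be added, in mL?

163 mL

7300 μM = 7.30 mM.
V₂ = C₁V₁/C₂ = 96.3 × 13.4 / 7.30 = 177 mL.
Diluent to add = V₂ − V₁ = 177 − 13.4 = 163 mL.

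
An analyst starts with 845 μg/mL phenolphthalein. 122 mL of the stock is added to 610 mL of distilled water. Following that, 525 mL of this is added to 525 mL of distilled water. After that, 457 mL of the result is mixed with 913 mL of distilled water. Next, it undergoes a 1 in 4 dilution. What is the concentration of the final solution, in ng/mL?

Overall dilution factor = 6 × 2 × 2.998 × 4 = 144.
845 μg/mL / 144 = 5.87 μg/mL = 5870 ng/mL.

5870 ng/mL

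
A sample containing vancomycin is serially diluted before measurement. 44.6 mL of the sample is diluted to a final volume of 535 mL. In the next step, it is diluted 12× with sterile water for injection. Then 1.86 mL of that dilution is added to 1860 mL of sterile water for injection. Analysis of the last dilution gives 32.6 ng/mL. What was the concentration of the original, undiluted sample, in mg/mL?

Overall dilution factor = 12.00 × 12 × 1001 = 1.44 × 10⁵.
Original = 32.6 ng/mL × 1.44 × 10⁵ = 4.70 × 10⁶ ng/mL = 4.70 mg/mL.

4.70 mg/mL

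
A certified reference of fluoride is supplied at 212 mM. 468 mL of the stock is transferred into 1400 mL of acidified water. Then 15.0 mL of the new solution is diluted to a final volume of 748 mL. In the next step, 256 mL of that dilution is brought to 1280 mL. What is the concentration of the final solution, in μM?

213 μM

Overall dilution factor = 3.991 × 49.87 × 5 = 995.
212 mM / 995 = 0.213 mM = 213 μM.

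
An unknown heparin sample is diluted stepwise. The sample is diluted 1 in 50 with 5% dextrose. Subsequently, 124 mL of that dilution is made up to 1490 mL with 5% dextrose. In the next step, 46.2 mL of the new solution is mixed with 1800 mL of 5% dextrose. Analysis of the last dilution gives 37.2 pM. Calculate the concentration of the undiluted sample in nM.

Overall dilution factor = 50 × 12.02 × 39.96 = 2.40 × 10⁴.
Original = 37.2 pM × 2.40 × 10⁴ = 8.93 × 10⁵ pM = 893 nM.

893 nM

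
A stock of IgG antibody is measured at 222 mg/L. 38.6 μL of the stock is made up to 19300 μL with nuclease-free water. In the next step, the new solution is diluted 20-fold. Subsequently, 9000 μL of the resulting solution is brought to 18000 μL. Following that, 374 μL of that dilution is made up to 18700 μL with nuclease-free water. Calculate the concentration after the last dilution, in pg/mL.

222 pg/mL

Overall dilution factor = 500 × 20 × 2 × 50 = 1.00 × 10⁶.
222 mg/L / 1.00 × 10⁶ = 2.22 × 10⁻⁴ mg/L = 222 pg/mL.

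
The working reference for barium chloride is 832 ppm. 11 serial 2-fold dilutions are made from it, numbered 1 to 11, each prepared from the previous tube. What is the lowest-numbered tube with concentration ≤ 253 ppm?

tube 2

Tube n has concentration 832 ppm / 2ⁿ.
Need 2ⁿ ≥ 832 ppm / 253 ppm = 3.29, so n ≥ 1.72.
First such tube: n = 2.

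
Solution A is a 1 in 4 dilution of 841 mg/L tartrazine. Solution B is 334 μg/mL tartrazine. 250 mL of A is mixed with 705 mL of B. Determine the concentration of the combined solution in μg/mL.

302 μg/mL

C_A = 841 mg/L / 4 = 210 mg/L.
C_B = 334 μg/mL = 334 mg/L.
C_mix = (C_A·V_A + C_B·V_B)/(V_A + V_B) = (210×250 + 334×705) / 955.0 = 302 mg/L = 302 μg/mL.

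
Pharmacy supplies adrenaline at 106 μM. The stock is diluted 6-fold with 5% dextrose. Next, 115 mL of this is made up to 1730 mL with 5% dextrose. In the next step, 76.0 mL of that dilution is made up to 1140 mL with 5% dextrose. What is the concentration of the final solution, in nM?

Overall dilution factor = 6 × 15.04 × 15 = 1354.
106 μM / 1354 = 0.0783 μM = 78.3 nM.

78.3 nM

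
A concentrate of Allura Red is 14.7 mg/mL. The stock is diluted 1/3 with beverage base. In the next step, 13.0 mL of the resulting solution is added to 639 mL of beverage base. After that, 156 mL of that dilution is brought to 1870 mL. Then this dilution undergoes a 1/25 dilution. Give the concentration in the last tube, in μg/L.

326 μg/L

Overall dilution factor = 3 × 50.15 × 11.99 × 25 = 4.51 × 10⁴.
14.7 mg/mL / 4.51 × 10⁴ = 3.26 × 10⁻⁴ mg/mL = 326 μg/L.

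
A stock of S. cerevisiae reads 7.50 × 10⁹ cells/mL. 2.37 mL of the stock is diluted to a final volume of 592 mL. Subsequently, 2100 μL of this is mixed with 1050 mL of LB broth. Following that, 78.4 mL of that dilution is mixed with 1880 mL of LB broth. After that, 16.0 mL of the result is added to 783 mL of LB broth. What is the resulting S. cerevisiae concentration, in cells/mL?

48.0 cells/mL

Overall dilution factor = 249.8 × 501 × 24.98 × 49.94 = 1.56 × 10⁸.
7.50 × 10⁹ cells/mL / 1.56 × 10⁸ = 48.0 cells/mL.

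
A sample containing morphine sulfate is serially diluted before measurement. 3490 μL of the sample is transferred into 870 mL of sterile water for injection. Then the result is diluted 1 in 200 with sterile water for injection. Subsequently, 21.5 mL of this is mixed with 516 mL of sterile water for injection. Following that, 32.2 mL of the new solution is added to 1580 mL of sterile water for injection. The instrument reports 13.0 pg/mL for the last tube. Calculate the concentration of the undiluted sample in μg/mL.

815 μg/mL

Overall dilution factor = 250.3 × 200 × 25 × 50.07 = 6.27 × 10⁷.
Original = 13.0 pg/mL × 6.27 × 10⁷ = 8.15 × 10⁸ pg/mL = 815 μg/mL.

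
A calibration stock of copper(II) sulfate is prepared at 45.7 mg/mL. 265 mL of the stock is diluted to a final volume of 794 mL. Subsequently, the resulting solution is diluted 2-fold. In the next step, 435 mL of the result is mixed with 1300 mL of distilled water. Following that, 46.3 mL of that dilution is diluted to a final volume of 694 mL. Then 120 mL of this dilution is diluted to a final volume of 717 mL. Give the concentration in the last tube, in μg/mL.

Overall dilution factor = 2.996 × 2 × 3.989 × 14.99 × 5.975 = 2141.
45.7 mg/mL / 2141 = 0.0213 mg/mL = 21.3 μg/mL.

21.3 μg/mL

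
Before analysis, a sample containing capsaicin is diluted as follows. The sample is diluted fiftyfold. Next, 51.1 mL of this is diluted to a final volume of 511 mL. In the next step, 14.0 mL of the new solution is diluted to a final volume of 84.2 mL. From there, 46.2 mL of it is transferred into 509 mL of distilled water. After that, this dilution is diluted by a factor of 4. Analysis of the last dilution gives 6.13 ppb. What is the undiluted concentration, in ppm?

886 ppm

Overall dilution factor = 50 × 10 × 6.014 × 12.02 × 4 = 1.45 × 10⁵.
Original = 6.13 ppb × 1.45 × 10⁵ = 8.86 × 10⁵ ppb = 886 ppm.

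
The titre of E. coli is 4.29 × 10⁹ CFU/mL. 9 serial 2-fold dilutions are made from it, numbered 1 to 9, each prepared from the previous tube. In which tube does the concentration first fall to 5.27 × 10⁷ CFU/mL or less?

Tube n has concentration 4.29 × 10⁹ CFU/mL / 2ⁿ.
Need 2ⁿ ≥ 4.29 × 10⁹ CFU/mL / 5.27 × 10⁷ CFU/mL = 81.4, so n ≥ 6.35.
First such tube: n = 7.

tube 7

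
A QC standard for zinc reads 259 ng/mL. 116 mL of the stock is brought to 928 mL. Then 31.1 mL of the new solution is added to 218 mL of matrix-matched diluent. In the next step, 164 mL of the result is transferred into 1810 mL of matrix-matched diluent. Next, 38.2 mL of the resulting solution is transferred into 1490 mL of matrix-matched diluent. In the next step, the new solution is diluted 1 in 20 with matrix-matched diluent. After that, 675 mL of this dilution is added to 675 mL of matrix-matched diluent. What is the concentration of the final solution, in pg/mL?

Overall dilution factor = 8 × 8.010 × 12.04 × 40.01 × 20 × 2 = 1.23 × 10⁶.
259 ng/mL / 1.23 × 10⁶ = 2.10 × 10⁻⁴ ng/mL = 0.210 pg/mL.

0.210 pg/mL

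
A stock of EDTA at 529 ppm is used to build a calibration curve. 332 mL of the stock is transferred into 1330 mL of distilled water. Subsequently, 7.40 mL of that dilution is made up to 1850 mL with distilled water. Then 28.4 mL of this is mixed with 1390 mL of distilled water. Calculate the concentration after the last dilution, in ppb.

8.46 ppb

Overall dilution factor = 5.006 × 250 × 49.94 = 6.25 × 10⁴.
529 ppm / 6.25 × 10⁴ = 8.46 × 10⁻³ ppm = 8.46 ppb.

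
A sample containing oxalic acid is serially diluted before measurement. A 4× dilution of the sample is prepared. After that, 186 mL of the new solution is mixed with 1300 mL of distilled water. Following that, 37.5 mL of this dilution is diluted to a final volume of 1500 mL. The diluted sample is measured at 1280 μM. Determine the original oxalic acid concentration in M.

1.64 M

Overall dilution factor = 4 × 7.989 × 40 = 1278.
Original = 1280 μM × 1278 = 1.64 × 10⁶ μM = 1.64 M.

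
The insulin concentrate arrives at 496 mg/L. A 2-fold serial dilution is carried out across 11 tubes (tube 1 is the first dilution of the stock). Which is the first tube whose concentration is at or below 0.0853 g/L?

Tube n has concentration 496 mg/L / 2ⁿ.
Need 2ⁿ ≥ 496 mg/L / 0.0853 g/L = 5.81, so n ≥ 2.54.
First such tube: n = 3.

tube 3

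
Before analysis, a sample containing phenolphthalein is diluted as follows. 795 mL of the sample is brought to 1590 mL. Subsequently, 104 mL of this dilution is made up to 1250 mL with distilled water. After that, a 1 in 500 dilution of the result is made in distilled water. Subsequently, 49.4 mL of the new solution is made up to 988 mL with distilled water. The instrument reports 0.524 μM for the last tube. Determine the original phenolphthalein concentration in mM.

Overall dilution factor = 2 × 12.02 × 500 × 20 = 2.40 × 10⁵.
Original = 0.524 μM × 2.40 × 10⁵ = 1.26 × 10⁵ μM = 126 mM.

126 mM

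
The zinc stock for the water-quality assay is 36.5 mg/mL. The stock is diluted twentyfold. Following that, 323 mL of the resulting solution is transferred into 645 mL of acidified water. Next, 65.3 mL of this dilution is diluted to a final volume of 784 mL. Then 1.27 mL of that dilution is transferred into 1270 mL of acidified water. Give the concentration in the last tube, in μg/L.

Overall dilution factor = 20 × 2.997 × 12.01 × 1001 = 7.20 × 10⁵.
36.5 mg/mL / 7.20 × 10⁵ = 5.07 × 10⁻⁵ mg/mL = 50.7 μg/L.

50.7 μg/L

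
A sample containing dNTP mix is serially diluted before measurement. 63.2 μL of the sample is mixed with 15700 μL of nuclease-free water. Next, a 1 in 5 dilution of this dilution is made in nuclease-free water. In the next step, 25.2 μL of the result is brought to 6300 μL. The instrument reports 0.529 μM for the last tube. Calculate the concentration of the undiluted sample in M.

Overall dilution factor = 249.4 × 5 × 250 = 3.12 × 10⁵.
Original = 0.529 μM × 3.12 × 10⁵ = 1.65 × 10⁵ μM = 0.165 M.

0.165 M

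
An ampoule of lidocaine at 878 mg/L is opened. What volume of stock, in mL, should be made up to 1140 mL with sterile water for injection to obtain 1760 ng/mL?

1760 ng/mL = 1.76 mg/L.
V₁ = C₂V₂/C₁ = 1.76 × 1140 / 878 = 2.29 mL.

2.29 mL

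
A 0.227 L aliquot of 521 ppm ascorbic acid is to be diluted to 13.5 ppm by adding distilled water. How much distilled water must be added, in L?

V₂ = C₁V₁/C₂ = 521 × 0.227 / 13.5 = 8.76 L.
Diluent to add = V₂ − V₁ = 8.76 − 0.227 = 8.53 L.

8.53 L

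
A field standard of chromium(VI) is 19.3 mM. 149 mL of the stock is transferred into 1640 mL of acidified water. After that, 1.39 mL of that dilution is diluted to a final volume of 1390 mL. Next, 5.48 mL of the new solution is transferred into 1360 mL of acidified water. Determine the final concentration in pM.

Overall dilution factor = 12.01 × 1000 × 249.2 = 2.99 × 10⁶.
19.3 mM / 2.99 × 10⁶ = 6.45 × 10⁻⁶ mM = 6450 pM.

6450 pM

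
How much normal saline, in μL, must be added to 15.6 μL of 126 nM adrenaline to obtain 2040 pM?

2040 pM = 2.04 nM.
V₂ = C₁V₁/C₂ = 126 × 15.6 / 2.04 = 964 μL.
Diluent to add = V₂ − V₁ = 964 − 15.6 = 948 μL.

948 μL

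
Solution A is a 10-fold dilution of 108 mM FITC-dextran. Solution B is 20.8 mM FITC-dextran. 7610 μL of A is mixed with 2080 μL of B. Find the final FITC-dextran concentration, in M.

C_A = 108 mM / 10 = 10.8 mM.
C_mix = (C_A·V_A + C_B·V_B)/(V_A + V_B) = (10.8×7610 + 20.8×2080) / 9690 = 12.9 mM = 0.0129 M.

0.0129 M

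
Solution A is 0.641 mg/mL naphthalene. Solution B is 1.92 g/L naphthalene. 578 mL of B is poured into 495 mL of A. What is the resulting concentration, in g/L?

1.33 g/L

C_B = 1.92 g/L = 1.92 mg/mL.
C_mix = (C_A·V_A + C_B·V_B)/(V_A + V_B) = (0.641×495 + 1.92×578) / 1073 = 1.33 mg/mL = 1.33 g/L.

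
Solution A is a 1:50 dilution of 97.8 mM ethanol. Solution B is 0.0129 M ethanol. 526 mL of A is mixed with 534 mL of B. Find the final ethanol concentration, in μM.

7470 μM

C_A = 97.8 mM / 50 = 1.96 mM.
C_B = 0.0129 M = 12.9 mM.
C_mix = (C_A·V_A + C_B·V_B)/(V_A + V_B) = (1.96×526 + 12.9×534) / 1060 = 7.47 mM = 7470 μM.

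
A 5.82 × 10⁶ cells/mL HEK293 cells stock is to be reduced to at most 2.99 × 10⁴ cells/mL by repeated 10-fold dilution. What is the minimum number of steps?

3

Need 10ⁿ ≥ 195, so n ≥ log(195)/log(10) = 2.29.
Minimum whole steps: n = 3.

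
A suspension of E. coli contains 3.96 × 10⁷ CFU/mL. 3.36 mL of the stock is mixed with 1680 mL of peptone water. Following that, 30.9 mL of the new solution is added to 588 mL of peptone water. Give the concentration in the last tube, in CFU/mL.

3950 CFU/mL

Overall dilution factor = 501 × 20.03 = 1.00 × 10⁴.
3.96 × 10⁷ CFU/mL / 1.00 × 10⁴ = 3950 CFU/mL.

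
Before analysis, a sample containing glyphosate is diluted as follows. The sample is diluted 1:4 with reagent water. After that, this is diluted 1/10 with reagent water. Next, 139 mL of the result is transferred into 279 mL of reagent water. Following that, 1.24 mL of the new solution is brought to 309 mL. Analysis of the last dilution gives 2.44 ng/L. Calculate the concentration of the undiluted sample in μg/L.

Overall dilution factor = 4 × 10 × 3.007 × 249.2 = 3.00 × 10⁴.
Original = 2.44 ng/L × 3.00 × 10⁴ = 7.31 × 10⁴ ng/L = 73.1 μg/L.

73.1 μg/L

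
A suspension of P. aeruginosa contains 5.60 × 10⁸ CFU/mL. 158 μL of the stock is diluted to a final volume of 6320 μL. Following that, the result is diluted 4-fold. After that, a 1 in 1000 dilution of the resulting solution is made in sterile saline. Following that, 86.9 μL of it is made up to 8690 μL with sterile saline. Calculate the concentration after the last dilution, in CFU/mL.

Overall dilution factor = 40 × 4 × 1000 × 100 = 1.60 × 10⁷.
5.60 × 10⁸ CFU/mL / 1.60 × 10⁷ = 35.0 CFU/mL.

35.0 CFU/mL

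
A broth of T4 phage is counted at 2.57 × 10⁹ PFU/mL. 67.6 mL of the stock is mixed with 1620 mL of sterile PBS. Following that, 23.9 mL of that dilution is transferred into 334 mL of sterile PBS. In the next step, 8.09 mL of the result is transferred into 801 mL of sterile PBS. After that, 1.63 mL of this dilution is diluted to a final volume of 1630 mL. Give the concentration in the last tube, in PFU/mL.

68.7 PFU/mL

Overall dilution factor = 24.96 × 14.97 × 100.0 × 1000 = 3.74 × 10⁷.
2.57 × 10⁹ PFU/mL / 3.74 × 10⁷ = 68.7 PFU/mL.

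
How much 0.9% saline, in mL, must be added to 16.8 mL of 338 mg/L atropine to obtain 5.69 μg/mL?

981 mL

5.69 μg/mL = 5.69 mg/L.
V₂ = C₁V₁/C₂ = 338 × 16.8 / 5.69 = 998 mL.
Diluent to add = V₂ − V₁ = 998 − 16.8 = 981 mL.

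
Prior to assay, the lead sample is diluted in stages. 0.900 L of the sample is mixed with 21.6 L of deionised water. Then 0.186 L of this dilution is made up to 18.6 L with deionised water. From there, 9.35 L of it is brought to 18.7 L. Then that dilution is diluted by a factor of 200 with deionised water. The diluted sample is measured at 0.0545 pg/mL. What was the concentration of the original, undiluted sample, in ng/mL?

54.5 ng/mL

Overall dilution factor = 25 × 100 × 2 × 200 = 1.00 × 10⁶.
Original = 0.0545 pg/mL × 1.00 × 10⁶ = 5.45 × 10⁴ pg/mL = 54.5 ng/mL.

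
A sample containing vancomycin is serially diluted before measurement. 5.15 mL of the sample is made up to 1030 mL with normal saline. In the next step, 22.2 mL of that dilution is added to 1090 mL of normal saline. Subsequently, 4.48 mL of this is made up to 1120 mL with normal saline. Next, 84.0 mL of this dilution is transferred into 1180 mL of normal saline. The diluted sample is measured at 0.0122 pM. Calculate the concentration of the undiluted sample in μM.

0.460 μM

Overall dilution factor = 200 × 50.10 × 250 × 15.05 = 3.77 × 10⁷.
Original = 0.0122 pM × 3.77 × 10⁷ = 4.60 × 10⁵ pM = 0.460 μM.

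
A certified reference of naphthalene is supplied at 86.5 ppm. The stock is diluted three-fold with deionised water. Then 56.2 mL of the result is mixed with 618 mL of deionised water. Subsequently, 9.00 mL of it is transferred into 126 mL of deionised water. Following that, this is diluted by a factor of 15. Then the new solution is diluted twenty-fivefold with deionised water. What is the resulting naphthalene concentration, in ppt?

Overall dilution factor = 3 × 12.00 × 15 × 15 × 25 = 2.02 × 10⁵.
86.5 ppm / 2.02 × 10⁵ = 4.27 × 10⁻⁴ ppm = 427 ppt.

427 ppt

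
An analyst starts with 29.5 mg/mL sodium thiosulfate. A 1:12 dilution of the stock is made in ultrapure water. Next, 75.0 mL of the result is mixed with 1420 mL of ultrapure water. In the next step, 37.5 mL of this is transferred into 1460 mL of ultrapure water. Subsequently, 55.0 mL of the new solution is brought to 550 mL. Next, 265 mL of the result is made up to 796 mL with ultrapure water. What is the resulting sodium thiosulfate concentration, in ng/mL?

Overall dilution factor = 12 × 19.93 × 39.93 × 10 × 3.004 = 2.87 × 10⁵.
29.5 mg/mL / 2.87 × 10⁵ = 1.03 × 10⁻⁴ mg/mL = 103 ng/mL.

103 ng/mL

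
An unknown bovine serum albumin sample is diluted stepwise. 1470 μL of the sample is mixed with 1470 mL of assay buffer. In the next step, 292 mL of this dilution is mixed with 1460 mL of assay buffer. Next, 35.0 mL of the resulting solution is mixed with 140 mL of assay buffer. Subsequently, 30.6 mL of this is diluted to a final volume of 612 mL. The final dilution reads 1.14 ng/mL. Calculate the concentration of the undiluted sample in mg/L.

685 mg/L

Overall dilution factor = 1001 × 6 × 5 × 20 = 6.01 × 10⁵.
Original = 1.14 ng/mL × 6.01 × 10⁵ = 6.85 × 10⁵ ng/mL = 685 mg/L.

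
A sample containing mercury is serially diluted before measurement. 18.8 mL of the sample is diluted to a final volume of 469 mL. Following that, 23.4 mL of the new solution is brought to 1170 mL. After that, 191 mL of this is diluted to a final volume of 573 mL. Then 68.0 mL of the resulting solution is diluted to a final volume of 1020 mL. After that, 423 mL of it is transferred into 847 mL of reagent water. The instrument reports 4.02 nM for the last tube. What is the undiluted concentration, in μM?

677 μM

Overall dilution factor = 24.95 × 50 × 3 × 15 × 3.002 = 1.69 × 10⁵.
Original = 4.02 nM × 1.69 × 10⁵ = 6.77 × 10⁵ nM = 677 μM.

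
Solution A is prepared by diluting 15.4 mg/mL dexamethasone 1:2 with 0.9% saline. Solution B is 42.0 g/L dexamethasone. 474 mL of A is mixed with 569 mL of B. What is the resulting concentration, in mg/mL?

26.4 mg/mL

C_A = 15.4 mg/mL / 2 = 7.70 mg/mL.
C_B = 42.0 g/L = 42.0 mg/mL.
C_mix = (C_A·V_A + C_B·V_B)/(V_A + V_B) = (7.70×474 + 42.0×569) / 1043 = 26.4 mg/mL.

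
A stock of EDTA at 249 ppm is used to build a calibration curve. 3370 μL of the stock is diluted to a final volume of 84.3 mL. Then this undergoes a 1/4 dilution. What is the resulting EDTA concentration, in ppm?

Overall dilution factor = 25.01 × 4 = 100.
249 ppm / 100 = 2.49 ppm.

2.49 ppm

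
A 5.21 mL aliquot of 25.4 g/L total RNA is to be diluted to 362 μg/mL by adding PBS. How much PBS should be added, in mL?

362 μg/mL = 0.362 g/L.
V₂ = C₁V₁/C₂ = 25.4 × 5.21 / 0.362 = 366 mL.
Diluent to add = V₂ − V₁ = 366 − 5.21 = 360 mL.

360 mL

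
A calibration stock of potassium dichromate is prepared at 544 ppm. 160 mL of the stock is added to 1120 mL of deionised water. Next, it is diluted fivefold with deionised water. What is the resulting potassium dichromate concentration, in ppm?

Overall dilution factor = 8 × 5 = 40.0.
544 ppm / 40.0 = 13.6 ppm.

13.6 ppm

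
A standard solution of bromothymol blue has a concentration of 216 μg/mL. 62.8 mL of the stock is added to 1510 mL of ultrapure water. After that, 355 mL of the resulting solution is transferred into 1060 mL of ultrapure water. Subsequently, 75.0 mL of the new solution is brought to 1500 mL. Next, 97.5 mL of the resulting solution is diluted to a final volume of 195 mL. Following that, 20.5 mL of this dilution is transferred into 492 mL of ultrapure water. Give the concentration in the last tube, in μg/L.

Overall dilution factor = 25.04 × 3.986 × 20 × 2 × 25 = 9.98 × 10⁴.
216 μg/mL / 9.98 × 10⁴ = 2.16 × 10⁻³ μg/mL = 2.16 μg/L.

2.16 μg/L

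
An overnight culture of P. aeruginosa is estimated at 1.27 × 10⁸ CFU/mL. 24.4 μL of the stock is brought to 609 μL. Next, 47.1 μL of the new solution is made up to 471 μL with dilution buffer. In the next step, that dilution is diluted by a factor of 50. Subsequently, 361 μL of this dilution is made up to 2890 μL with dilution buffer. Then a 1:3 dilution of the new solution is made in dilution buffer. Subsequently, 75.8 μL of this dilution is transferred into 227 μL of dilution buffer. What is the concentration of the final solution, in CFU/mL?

106 CFU/mL

Overall dilution factor = 24.96 × 10 × 50 × 8.006 × 3 × 3.995 = 1.20 × 10⁶.
1.27 × 10⁸ CFU/mL / 1.20 × 10⁶ = 106 CFU/mL.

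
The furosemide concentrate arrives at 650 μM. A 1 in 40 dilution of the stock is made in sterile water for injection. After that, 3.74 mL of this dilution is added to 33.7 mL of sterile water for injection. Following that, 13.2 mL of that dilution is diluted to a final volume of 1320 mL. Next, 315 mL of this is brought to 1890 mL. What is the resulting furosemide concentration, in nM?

Overall dilution factor = 40 × 10.01 × 100 × 6 = 2.40 × 10⁵.
650 μM / 2.40 × 10⁵ = 2.71 × 10⁻³ μM = 2.71 nM.

2.71 nM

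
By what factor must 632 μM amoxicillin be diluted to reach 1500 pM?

4.21 × 10⁵

Factor = C₀/C_target = 632 μM / 1500 pM = 4.21 × 10⁵.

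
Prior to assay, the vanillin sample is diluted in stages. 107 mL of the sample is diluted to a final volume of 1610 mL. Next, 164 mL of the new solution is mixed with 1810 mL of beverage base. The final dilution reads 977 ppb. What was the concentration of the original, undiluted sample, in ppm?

177 ppm

Overall dilution factor = 15.05 × 12.04 = 181.
Original = 977 ppb × 181 = 1.77 × 10⁵ ppb = 177 ppm.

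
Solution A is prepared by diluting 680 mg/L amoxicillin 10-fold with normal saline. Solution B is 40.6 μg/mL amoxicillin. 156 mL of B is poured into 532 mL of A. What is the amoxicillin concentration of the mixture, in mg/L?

61.8 mg/L

C_A = 680 mg/L / 10 = 68.0 mg/L.
C_B = 40.6 μg/mL = 40.6 mg/L.
C_mix = (C_A·V_A + C_B·V_B)/(V_A + V_B) = (68.0×532 + 40.6×156) / 688.0 = 61.8 mg/L.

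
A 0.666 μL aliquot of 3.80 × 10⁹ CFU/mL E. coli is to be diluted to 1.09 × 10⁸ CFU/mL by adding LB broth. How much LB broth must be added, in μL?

V₂ = C₁V₁/C₂ = 3.80 × 10⁹ × 0.666 / 1.09 × 10⁸ = 23.2 μL.
Diluent to add = V₂ − V₁ = 23.2 − 0.666 = 22.6 μL.

22.6 μL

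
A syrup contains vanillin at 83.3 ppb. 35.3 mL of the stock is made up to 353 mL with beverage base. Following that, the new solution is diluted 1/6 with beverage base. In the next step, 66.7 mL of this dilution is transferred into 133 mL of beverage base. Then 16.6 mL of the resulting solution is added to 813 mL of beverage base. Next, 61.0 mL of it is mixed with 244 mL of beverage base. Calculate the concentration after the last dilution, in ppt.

1.86 ppt

Overall dilution factor = 10 × 6 × 2.994 × 49.98 × 5 = 4.49 × 10⁴.
83.3 ppb / 4.49 × 10⁴ = 1.86 × 10⁻³ ppb = 1.86 ppt.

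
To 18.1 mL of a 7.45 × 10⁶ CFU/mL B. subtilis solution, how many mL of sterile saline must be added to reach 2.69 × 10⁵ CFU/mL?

V₂ = C₁V₁/C₂ = 7.45 × 10⁶ × 18.1 / 2.69 × 10⁵ = 501 mL.
Diluent to add = V₂ − V₁ = 501 − 18.1 = 483 mL.

483 mL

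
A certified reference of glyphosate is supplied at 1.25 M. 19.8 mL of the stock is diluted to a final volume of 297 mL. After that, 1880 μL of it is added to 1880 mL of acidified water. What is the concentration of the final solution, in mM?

0.0833 mM

Overall dilution factor = 15 × 1001 = 1.50 × 10⁴.
1.25 M / 1.50 × 10⁴ = 8.33 × 10⁻⁵ M = 0.0833 mM.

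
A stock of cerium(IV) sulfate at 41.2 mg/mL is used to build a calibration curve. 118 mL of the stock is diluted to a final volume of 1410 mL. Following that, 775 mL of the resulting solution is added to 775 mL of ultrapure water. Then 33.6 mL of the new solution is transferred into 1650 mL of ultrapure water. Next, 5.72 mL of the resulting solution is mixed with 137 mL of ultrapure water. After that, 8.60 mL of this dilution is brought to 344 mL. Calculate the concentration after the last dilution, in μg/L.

Overall dilution factor = 11.95 × 2 × 50.11 × 24.95 × 40 = 1.20 × 10⁶.
41.2 mg/mL / 1.20 × 10⁶ = 3.45 × 10⁻⁵ mg/mL = 34.5 μg/L.

34.5 μg/L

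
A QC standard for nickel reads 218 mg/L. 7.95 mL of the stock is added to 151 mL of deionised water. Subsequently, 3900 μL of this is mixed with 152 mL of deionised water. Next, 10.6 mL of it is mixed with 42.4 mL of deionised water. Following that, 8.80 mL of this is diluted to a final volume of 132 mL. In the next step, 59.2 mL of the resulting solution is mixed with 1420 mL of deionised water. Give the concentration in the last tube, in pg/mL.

146 pg/mL

Overall dilution factor = 19.99 × 39.97 × 5 × 15 × 24.99 = 1.50 × 10⁶.
218 mg/L / 1.50 × 10⁶ = 1.46 × 10⁻⁴ mg/L = 146 pg/mL.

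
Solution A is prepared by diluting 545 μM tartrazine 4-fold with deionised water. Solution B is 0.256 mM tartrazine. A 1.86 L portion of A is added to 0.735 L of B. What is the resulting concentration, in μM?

C_A = 545 μM / 4 = 136 μM.
C_B = 0.256 mM = 256 μM.
C_mix = (C_A·V_A + C_B·V_B)/(V_A + V_B) = (136×1.86 + 256×0.735) / 2.595 = 170 μM.

170 μM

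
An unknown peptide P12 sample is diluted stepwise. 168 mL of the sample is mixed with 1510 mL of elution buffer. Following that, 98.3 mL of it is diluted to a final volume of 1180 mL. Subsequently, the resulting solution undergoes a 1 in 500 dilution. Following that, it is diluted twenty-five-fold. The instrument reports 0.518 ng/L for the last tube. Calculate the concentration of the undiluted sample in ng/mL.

776 ng/mL

Overall dilution factor = 9.988 × 12.00 × 500 × 25 = 1.50 × 10⁶.
Original = 0.518 ng/L × 1.50 × 10⁶ = 7.76 × 10⁵ ng/L = 776 ng/mL.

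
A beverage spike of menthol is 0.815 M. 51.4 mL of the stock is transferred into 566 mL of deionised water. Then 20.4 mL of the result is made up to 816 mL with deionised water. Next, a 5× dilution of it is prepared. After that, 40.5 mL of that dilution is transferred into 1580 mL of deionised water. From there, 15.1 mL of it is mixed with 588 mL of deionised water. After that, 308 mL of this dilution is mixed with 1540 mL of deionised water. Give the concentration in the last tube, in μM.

Overall dilution factor = 12.01 × 40 × 5 × 40.01 × 39.94 × 6 = 2.30 × 10⁷.
0.815 M / 2.30 × 10⁷ = 3.54 × 10⁻⁸ M = 0.0354 μM.

0.0354 μM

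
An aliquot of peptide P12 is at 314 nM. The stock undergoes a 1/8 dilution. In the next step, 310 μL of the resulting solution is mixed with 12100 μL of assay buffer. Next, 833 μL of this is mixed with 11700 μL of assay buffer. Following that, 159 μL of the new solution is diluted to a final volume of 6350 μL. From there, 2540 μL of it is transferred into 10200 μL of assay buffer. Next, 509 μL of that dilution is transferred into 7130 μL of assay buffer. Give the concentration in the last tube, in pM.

0.0217 pM

Overall dilution factor = 8 × 40.03 × 15.05 × 39.94 × 5.016 × 15.01 = 1.45 × 10⁷.
314 nM / 1.45 × 10⁷ = 2.17 × 10⁻⁵ nM = 0.0217 pM.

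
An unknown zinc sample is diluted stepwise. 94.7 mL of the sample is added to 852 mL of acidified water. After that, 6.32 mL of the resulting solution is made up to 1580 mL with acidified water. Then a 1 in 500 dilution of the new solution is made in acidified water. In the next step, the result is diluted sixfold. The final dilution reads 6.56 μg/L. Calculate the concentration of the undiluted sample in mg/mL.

Overall dilution factor = 9.997 × 250 × 500 × 6 = 7.50 × 10⁶.
Original = 6.56 μg/L × 7.50 × 10⁶ = 4.92 × 10⁷ μg/L = 49.2 mg/mL.

49.2 mg/mL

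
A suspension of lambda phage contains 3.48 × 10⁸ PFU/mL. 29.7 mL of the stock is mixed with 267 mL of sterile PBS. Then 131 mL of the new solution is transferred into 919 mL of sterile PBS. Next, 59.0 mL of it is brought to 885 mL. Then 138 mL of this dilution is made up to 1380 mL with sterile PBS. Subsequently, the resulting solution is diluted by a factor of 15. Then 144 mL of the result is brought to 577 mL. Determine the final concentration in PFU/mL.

Overall dilution factor = 9.990 × 8.015 × 15 × 10 × 15 × 4.007 = 7.22 × 10⁵.
3.48 × 10⁸ PFU/mL / 7.22 × 10⁵ = 482 PFU/mL.

482 PFU/mL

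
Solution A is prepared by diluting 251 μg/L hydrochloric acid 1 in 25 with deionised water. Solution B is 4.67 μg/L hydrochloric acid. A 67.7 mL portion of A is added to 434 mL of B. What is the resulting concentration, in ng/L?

5390 ng/L

C_A = 251 μg/L / 25 = 10.0 μg/L.
C_mix = (C_A·V_A + C_B·V_B)/(V_A + V_B) = (10.0×67.7 + 4.67×434) / 501.7 = 5.39 μg/L = 5390 ng/L.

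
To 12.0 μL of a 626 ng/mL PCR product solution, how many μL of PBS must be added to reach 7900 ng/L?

939 μL

7900 ng/L = 7.90 ng/mL.
V₂ = C₁V₁/C₂ = 626 × 12.0 / 7.90 = 951 μL.
Diluent to add = V₂ − V₁ = 951 − 12.0 = 939 μL.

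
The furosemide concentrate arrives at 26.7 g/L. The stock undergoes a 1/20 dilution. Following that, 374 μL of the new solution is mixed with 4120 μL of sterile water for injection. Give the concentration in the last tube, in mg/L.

Overall dilution factor = 20 × 12.02 = 240.
26.7 g/L / 240 = 0.111 g/L = 111 mg/L.

111 mg/L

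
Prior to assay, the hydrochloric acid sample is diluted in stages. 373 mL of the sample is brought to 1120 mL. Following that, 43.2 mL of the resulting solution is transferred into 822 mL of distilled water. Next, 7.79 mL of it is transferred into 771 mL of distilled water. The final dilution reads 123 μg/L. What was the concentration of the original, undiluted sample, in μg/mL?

Overall dilution factor = 3.003 × 20.03 × 99.97 = 6012.
Original = 123 μg/L × 6012 = 7.39 × 10⁵ μg/L = 739 μg/mL.

739 μg/mL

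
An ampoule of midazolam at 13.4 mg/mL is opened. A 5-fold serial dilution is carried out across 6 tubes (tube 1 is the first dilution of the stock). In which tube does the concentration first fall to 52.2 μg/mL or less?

tube 4

Tube n has concentration 13.4 mg/mL / 5ⁿ.
Need 5ⁿ ≥ 13.4 mg/mL / 52.2 μg/mL = 257, so n ≥ 3.45.
First such tube: n = 4.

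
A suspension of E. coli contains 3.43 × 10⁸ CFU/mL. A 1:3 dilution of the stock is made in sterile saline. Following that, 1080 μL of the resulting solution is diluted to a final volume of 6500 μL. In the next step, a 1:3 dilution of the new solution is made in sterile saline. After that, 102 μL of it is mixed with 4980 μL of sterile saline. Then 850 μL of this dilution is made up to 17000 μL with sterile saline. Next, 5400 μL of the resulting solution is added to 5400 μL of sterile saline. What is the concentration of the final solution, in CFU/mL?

3180 CFU/mL

Overall dilution factor = 3 × 6.019 × 3 × 49.82 × 20 × 2 = 1.08 × 10⁵.
3.43 × 10⁸ CFU/mL / 1.08 × 10⁵ = 3180 CFU/mL.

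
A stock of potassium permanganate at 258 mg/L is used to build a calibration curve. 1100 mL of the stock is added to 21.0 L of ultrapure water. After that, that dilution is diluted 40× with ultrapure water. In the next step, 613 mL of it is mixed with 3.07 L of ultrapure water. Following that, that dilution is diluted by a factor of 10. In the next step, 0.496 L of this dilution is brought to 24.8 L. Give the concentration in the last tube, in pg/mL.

Overall dilution factor = 20.09 × 40 × 6.008 × 10 × 50 = 2.41 × 10⁶.
258 mg/L / 2.41 × 10⁶ = 1.07 × 10⁻⁴ mg/L = 107 pg/mL.

107 pg/mL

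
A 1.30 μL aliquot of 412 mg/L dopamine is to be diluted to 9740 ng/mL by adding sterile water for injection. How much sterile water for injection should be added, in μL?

53.7 μL

9740 ng/mL = 9.74 mg/L.
V₂ = C₁V₁/C₂ = 412 × 1.30 / 9.74 = 55.0 μL.
Diluent to add = V₂ − V₁ = 55.0 − 1.30 = 53.7 μL.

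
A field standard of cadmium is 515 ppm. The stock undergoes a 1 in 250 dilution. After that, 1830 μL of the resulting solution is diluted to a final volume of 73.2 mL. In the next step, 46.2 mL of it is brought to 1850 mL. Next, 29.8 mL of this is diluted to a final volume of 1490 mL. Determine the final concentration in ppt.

25.7 ppt

Overall dilution factor = 250 × 40 × 40.04 × 50 = 2.00 × 10⁷.
515 ppm / 2.00 × 10⁷ = 2.57 × 10⁻⁵ ppm = 25.7 ppt.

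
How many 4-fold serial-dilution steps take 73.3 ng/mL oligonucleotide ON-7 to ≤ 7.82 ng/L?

Need 4ⁿ ≥ 9373, so n ≥ log(9373)/log(4) = 6.60.
Minimum whole steps: n = 7.

7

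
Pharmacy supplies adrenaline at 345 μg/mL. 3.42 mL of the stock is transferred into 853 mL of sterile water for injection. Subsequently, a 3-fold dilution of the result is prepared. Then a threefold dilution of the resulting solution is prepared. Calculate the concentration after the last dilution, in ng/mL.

153 ng/mL

Overall dilution factor = 250.4 × 3 × 3 = 2254.
345 μg/mL / 2254 = 0.153 μg/mL = 153 ng/mL.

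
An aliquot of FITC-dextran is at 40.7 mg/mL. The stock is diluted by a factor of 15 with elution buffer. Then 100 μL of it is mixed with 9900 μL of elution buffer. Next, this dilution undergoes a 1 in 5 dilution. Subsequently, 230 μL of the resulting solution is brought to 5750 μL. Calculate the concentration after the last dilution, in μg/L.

Overall dilution factor = 15 × 100 × 5 × 25 = 1.88 × 10⁵.
40.7 mg/mL / 1.88 × 10⁵ = 2.17 × 10⁻⁴ mg/mL = 217 μg/L.

217 μg/L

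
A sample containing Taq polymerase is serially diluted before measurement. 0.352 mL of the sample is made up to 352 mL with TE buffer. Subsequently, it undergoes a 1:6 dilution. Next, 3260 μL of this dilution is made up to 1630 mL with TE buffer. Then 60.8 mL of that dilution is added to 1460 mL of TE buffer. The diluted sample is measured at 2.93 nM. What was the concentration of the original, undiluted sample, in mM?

Overall dilution factor = 1000 × 6 × 500 × 25.01 = 7.50 × 10⁷.
Original = 2.93 nM × 7.50 × 10⁷ = 2.20 × 10⁸ nM = 220 mM.

220 mM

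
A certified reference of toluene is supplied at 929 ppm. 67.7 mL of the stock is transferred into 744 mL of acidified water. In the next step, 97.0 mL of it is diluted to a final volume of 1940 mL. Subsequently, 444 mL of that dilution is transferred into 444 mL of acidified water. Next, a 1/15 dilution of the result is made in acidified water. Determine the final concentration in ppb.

129 ppb

Overall dilution factor = 11.99 × 20 × 2 × 15 = 7194.
929 ppm / 7194 = 0.129 ppm = 129 ppb.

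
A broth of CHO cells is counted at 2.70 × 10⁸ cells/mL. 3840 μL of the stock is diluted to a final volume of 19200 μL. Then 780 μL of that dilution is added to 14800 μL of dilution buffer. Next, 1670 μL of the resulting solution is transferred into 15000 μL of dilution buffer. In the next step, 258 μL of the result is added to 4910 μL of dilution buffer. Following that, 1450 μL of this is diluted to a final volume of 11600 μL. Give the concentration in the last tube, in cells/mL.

Overall dilution factor = 5 × 19.97 × 9.982 × 20.03 × 8 = 1.60 × 10⁵.
2.70 × 10⁸ cells/mL / 1.60 × 10⁵ = 1690 cells/mL.

1690 cells/mL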